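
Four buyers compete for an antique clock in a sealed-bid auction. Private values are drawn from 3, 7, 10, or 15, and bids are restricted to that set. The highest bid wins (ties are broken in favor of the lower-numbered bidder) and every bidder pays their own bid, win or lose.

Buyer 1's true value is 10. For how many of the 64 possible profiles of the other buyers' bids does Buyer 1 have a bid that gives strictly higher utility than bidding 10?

Others bid (3, 3, 3): truth gives 0; bid 3 gives 7 > 0. Violating.
Others bid (3, 3, 7): truth gives 0; bid 7 gives 3 > 0. Violating.
Others bid (3, 3, 15): truth gives -10; bid 3 gives -3 > -10. Violating.
Others bid (3, 7, 3): truth gives 0; bid 7 gives 3 > 0. Violating.
Others bid (3, 3, 10): truth gives 0; no alternative beats it.
Others bid (3, 7, 10): truth gives 0; no alternative beats it.
(Checking all 64 profiles: 45 have a profitable deviation, 19 do not.)

45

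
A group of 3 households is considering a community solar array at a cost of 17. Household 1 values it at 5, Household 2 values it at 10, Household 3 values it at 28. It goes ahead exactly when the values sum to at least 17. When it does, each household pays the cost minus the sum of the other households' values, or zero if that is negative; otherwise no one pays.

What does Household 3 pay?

Total value 43 ≥ cost 17, so the project is built.
The other households' values sum to 15.
Cost minus that sum is 17 - 15 = 2.

2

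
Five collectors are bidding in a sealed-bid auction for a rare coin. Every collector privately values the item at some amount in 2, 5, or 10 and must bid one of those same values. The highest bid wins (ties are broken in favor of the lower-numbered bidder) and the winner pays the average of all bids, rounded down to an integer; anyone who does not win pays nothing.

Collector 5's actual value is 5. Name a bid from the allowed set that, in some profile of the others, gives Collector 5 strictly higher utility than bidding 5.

Suppose Collector 1 bids 2, Collector 2 bids 2, Collector 3 bids 2 and Collector 4 bids 5.
Bid 5: loses, pays 0, utility 0.
Bid 10: wins, pays 4, utility 5 - 4 = 1.
So bidding 10 beats truth here (1 > 0).

10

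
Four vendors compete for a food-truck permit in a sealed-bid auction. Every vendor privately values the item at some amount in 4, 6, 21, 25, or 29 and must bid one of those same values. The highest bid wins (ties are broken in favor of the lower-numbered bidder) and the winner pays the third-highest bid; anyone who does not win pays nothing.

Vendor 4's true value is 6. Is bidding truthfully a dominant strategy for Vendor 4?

Consider the case where Vendor 1 bids 4, Vendor 2 bids 4 and Vendor 3 bids 6.
Truthful bid 6: loses, pays 0, utility 0.
Bid 21 instead: wins, pays 4, utility 6 - 4 = 2.
Since 2 > 0, bidding 21 is strictly better here, so truthful bidding is not dominant.

No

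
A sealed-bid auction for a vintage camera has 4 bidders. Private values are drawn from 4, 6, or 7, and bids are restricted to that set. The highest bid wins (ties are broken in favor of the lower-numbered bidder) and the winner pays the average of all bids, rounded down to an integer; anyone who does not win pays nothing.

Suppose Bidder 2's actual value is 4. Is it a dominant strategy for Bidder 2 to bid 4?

Check each profile of the others' bids and compare truth against every alternative bid.
Others bid (4, 4, 6): truth gives 0, best alternative gives -1.
Others bid (4, 6, 4): truth gives 0, best alternative gives -1.
Others bid (4, 6, 6): truth gives 0, best alternative gives -1.
Others bid (4, 4, 4): truth gives 0, best alternative gives 0.
Others bid (4, 4, 7): truth gives 0, best alternative gives 0.
Others bid (4, 6, 7): truth gives 0, best alternative gives 0.
(Remaining 21 profiles checked similarly; truth is weakly best in each.)
In every case the truthful bid is at least as good as any alternative, so it is a dominant strategy.

Yes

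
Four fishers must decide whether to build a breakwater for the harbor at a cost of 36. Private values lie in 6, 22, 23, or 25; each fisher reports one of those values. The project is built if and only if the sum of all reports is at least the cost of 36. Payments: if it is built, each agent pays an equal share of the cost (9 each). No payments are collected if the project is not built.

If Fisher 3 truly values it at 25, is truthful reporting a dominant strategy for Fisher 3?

Check each profile of the others' reports and compare truth against every alternative report.
Others report (6, 6, 6): truth gives 16, best alternative gives 16.
Others report (6, 6, 22): truth gives 16, best alternative gives 16.
Others report (6, 6, 23): truth gives 16, best alternative gives 16.
Others report (6, 6, 25): truth gives 16, best alternative gives 16.
Others report (6, 22, 6): truth gives 16, best alternative gives 16.
Others report (6, 22, 22): truth gives 16, best alternative gives 16.
(Remaining 58 profiles checked similarly; truth is weakly best in each.)
In every case the truthful report is at least as good as any alternative, so it is a dominant strategy.

Yes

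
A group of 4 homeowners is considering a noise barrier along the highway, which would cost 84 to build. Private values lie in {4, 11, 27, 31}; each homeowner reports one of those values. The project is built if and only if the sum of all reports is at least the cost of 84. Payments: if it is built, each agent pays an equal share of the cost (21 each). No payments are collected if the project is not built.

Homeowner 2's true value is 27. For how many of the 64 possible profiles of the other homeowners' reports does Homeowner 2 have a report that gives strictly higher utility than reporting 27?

Others report (11, 11, 31): truth gives 0; report 31 gives 6 > 0. Violating.
Others report (11, 31, 11): truth gives 0; report 31 gives 6 > 0. Violating.
Others report (31, 11, 11): truth gives 0; report 31 gives 6 > 0. Violating.
Others report (4, 4, 4): truth gives 0; no alternative beats it.
Others report (4, 4, 11): truth gives 0; no alternative beats it.
(Checking all 64 profiles: 3 have a profitable deviation, 61 do not.)

3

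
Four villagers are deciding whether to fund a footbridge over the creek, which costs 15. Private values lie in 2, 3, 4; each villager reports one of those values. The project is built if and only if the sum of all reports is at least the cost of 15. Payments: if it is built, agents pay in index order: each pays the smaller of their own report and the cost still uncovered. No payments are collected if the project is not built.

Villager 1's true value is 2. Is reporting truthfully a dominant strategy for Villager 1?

Yes

Check each profile of the others' reports and compare truth against every alternative report.
Others report (4, 4, 4): truth gives 0, best alternative gives -1.
Others report (2, 2, 2): truth gives 0, best alternative gives 0.
Others report (2, 2, 3): truth gives 0, best alternative gives 0.
Others report (2, 2, 4): truth gives 0, best alternative gives 0.
Others report (2, 3, 2): truth gives 0, best alternative gives 0.
Others report (2, 3, 3): truth gives 0, best alternative gives 0.
(Remaining 21 profiles checked similarly; truth is weakly best in each.)
In every case the truthful report is at least as good as any alternative, so it is a dominant strategy.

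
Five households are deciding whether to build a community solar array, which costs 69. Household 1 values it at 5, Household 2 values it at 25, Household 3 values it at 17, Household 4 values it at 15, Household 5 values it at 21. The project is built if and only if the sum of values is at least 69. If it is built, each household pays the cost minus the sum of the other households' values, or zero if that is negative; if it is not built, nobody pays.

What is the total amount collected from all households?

Total value 83 ≥ cost 69, so it is built.
Household 1: others sum to 78; max(0, 69 - 78) = 0.
Household 2: others sum to 58; max(0, 69 - 58) = 11.
Household 3: others sum to 66; max(0, 69 - 66) = 3.
Household 4: others sum to 68; max(0, 69 - 68) = 1.
Household 5: others sum to 62; max(0, 69 - 62) = 7.
Total collected = 0 + 11 + 3 + 1 + 7 = 22.

22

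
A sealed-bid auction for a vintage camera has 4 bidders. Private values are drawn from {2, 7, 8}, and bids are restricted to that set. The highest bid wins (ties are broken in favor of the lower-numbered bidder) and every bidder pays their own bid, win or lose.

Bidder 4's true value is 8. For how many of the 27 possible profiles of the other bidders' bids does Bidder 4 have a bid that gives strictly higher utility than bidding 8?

Others bid (2, 2, 2): truth gives 0; bid 7 gives 1 > 0. Violating.
Others bid (2, 2, 8): truth gives -8; bid 2 gives -2 > -8. Violating.
Others bid (2, 7, 8): truth gives -8; bid 2 gives -2 > -8. Violating.
Others bid (2, 8, 2): truth gives -8; bid 2 gives -2 > -8. Violating.
Others bid (2, 2, 7): truth gives 0; no alternative beats it.
Others bid (2, 7, 2): truth gives 0; no alternative beats it.
(Checking all 27 profiles: 20 have a profitable deviation, 7 do not.)

20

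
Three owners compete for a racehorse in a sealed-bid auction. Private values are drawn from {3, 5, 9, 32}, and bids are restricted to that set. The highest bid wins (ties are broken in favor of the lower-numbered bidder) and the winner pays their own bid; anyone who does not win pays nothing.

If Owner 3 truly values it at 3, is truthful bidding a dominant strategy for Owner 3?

Yes

Check each profile of the others' bids and compare truth against every alternative bid.
Others bid (3, 3): truth gives 0, best alternative gives -2.
Others bid (3, 5): truth gives 0, best alternative gives 0.
Others bid (3, 9): truth gives 0, best alternative gives 0.
Others bid (3, 32): truth gives 0, best alternative gives 0.
Others bid (5, 3): truth gives 0, best alternative gives 0.
Others bid (5, 5): truth gives 0, best alternative gives 0.
(Remaining 10 profiles checked similarly; truth is weakly best in each.)
In every case the truthful bid is at least as good as any alternative, so it is a dominant strategy.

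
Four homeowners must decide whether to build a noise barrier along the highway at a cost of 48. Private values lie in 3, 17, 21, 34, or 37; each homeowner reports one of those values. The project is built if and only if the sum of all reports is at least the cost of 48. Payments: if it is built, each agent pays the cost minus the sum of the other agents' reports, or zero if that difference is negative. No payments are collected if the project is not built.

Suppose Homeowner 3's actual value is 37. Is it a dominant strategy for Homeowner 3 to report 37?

Check each profile of the others' reports and compare truth against every alternative report.
Others report (3, 17, 34): truth gives 37, best alternative gives 37.
Others report (3, 17, 37): truth gives 37, best alternative gives 37.
Others report (3, 21, 34): truth gives 37, best alternative gives 37.
Others report (3, 21, 37): truth gives 37, best alternative gives 37.
Others report (3, 34, 17): truth gives 37, best alternative gives 37.
Others report (3, 34, 21): truth gives 37, best alternative gives 37.
(Remaining 119 profiles checked similarly; truth is weakly best in each.)
In every case the truthful report is at least as good as any alternative, so it is a dominant strategy.

Yes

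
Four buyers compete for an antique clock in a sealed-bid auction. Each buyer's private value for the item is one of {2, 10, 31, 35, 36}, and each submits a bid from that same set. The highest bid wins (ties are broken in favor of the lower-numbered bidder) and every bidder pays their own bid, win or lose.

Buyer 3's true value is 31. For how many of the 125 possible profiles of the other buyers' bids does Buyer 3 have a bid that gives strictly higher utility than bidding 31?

115

Others bid (2, 2, 2): truth gives 0; bid 10 gives 21 > 0. Violating.
Others bid (2, 2, 10): truth gives 0; bid 10 gives 21 > 0. Violating.
Others bid (2, 2, 35): truth gives -31; bid 2 gives -2 > -31. Violating.
Others bid (2, 2, 36): truth gives -31; bid 2 gives -2 > -31. Violating.
Others bid (2, 2, 31): truth gives 0; no alternative beats it.
Others bid (2, 10, 2): truth gives 0; no alternative beats it.
(Checking all 125 profiles: 115 have a profitable deviation, 10 do not.)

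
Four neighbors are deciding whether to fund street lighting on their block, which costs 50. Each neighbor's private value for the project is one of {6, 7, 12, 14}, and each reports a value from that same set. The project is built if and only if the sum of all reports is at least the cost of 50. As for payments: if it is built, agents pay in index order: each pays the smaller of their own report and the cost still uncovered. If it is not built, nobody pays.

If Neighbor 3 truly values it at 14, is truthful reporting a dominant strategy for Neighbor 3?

No

Consider the case where Neighbor 1 reports 12, Neighbor 2 reports 12 and Neighbor 4 reports 14.
Truthful report 14: project built, pays 14, utility 14 - 14 = 0.
Report 12 instead: project built, pays 12, utility 14 - 12 = 2.
Since 2 > 0, reporting 12 is strictly better here, so truthful reporting is not dominant.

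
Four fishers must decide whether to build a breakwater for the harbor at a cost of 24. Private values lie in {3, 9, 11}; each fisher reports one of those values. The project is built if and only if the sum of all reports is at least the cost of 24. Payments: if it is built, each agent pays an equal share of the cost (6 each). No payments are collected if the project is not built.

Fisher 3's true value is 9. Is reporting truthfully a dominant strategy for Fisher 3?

Check each profile of the others' reports and compare truth against every alternative report.
Others report (3, 3, 9): truth gives 3, best alternative gives 3.
Others report (3, 3, 11): truth gives 3, best alternative gives 3.
Others report (3, 9, 3): truth gives 3, best alternative gives 3.
Others report (3, 9, 9): truth gives 3, best alternative gives 3.
Others report (3, 9, 11): truth gives 3, best alternative gives 3.
Others report (3, 11, 3): truth gives 3, best alternative gives 3.
(Remaining 21 profiles checked similarly; truth is weakly best in each.)
In every case the truthful report is at least as good as any alternative, so it is a dominant strategy.

Yes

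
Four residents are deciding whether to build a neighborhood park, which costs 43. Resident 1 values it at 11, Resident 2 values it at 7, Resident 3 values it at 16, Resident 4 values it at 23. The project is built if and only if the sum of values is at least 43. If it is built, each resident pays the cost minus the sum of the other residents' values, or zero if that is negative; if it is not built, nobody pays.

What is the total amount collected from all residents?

11

Total value 57 ≥ cost 43, so it is built.
Resident 1: others sum to 46; max(0, 43 - 46) = 0.
Resident 2: others sum to 50; max(0, 43 - 50) = 0.
Resident 3: others sum to 41; max(0, 43 - 41) = 2.
Resident 4: others sum to 34; max(0, 43 - 34) = 9.
Total collected = 0 + 0 + 2 + 9 = 11.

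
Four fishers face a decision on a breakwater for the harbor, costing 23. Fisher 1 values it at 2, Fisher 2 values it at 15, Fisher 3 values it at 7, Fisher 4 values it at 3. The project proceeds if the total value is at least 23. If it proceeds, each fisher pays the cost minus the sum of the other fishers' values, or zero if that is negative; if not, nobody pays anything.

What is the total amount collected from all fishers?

14

Total value 27 ≥ cost 23, so it is built.
Fisher 1: others sum to 25; max(0, 23 - 25) = 0.
Fisher 2: others sum to 12; max(0, 23 - 12) = 11.
Fisher 3: others sum to 20; max(0, 23 - 20) = 3.
Fisher 4: others sum to 24; max(0, 23 - 24) = 0.
Total collected = 0 + 11 + 3 + 0 = 14.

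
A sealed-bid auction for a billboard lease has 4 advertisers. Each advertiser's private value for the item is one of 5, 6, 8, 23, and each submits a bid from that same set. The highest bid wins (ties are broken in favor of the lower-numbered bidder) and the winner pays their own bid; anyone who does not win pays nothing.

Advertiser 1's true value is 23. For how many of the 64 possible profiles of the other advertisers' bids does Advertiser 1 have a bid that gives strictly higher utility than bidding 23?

27

Others bid (5, 5, 5): truth gives 0; bid 5 gives 18 > 0. Violating.
Others bid (5, 5, 6): truth gives 0; bid 6 gives 17 > 0. Violating.
Others bid (5, 5, 8): truth gives 0; bid 8 gives 15 > 0. Violating.
Others bid (5, 6, 5): truth gives 0; bid 6 gives 17 > 0. Violating.
Others bid (5, 5, 23): truth gives 0; no alternative beats it.
Others bid (5, 6, 23): truth gives 0; no alternative beats it.
(Checking all 64 profiles: 27 have a profitable deviation, 37 do not.)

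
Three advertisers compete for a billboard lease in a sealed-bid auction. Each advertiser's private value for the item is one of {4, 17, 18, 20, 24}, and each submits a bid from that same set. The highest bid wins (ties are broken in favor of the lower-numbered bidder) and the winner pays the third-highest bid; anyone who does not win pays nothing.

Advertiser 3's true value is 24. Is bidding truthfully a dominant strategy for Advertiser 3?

Yes

Check each profile of the others' bids and compare truth against every alternative bid.
Others bid (4, 20): truth gives 20, best alternative gives 0.
Others bid (20, 4): truth gives 20, best alternative gives 0.
Others bid (17, 20): truth gives 7, best alternative gives 0.
Others bid (20, 17): truth gives 7, best alternative gives 0.
Others bid (18, 20): truth gives 6, best alternative gives 0.
Others bid (20, 18): truth gives 6, best alternative gives 0.
(Remaining 19 profiles checked similarly; truth is weakly best in each.)
In every case the truthful bid is at least as good as any alternative, so it is a dominant strategy.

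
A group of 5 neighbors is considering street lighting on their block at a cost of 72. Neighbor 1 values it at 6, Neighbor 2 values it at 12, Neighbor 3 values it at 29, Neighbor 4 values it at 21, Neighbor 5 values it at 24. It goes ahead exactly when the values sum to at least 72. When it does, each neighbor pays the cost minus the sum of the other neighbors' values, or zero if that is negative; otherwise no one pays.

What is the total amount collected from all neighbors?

14

Total value 92 ≥ cost 72, so it is built.
Neighbor 1: others sum to 86; max(0, 72 - 86) = 0.
Neighbor 2: others sum to 80; max(0, 72 - 80) = 0.
Neighbor 3: others sum to 63; max(0, 72 - 63) = 9.
Neighbor 4: others sum to 71; max(0, 72 - 71) = 1.
Neighbor 5: others sum to 68; max(0, 72 - 68) = 4.
Total collected = 0 + 0 + 9 + 1 + 4 = 14.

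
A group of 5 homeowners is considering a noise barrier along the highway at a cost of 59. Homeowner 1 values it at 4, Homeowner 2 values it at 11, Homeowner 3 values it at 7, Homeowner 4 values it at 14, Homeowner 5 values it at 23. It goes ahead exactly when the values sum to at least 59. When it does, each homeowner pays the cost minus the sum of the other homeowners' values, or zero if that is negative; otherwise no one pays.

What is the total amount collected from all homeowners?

59

Total value 59 ≥ cost 59, so it is built.
Homeowner 1: others sum to 55; max(0, 59 - 55) = 4.
Homeowner 2: others sum to 48; max(0, 59 - 48) = 11.
Homeowner 3: others sum to 52; max(0, 59 - 52) = 7.
Homeowner 4: others sum to 45; max(0, 59 - 45) = 14.
Homeowner 5: others sum to 36; max(0, 59 - 36) = 23.
Total collected = 4 + 11 + 7 + 14 + 23 = 59.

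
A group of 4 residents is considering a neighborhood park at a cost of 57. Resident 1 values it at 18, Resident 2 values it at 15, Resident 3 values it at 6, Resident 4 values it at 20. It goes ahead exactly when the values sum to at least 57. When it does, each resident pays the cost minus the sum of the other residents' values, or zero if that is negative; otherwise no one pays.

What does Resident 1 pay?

Total value 59 ≥ cost 57, so the project is built.
The other residents' values sum to 41.
Cost minus that sum is 57 - 41 = 16.

16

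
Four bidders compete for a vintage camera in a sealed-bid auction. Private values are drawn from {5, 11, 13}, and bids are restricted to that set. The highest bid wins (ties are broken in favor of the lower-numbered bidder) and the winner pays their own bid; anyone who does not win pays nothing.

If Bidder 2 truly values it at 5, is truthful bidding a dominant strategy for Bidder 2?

Check each profile of the others' bids and compare truth against every alternative bid.
Others bid (5, 5, 5): truth gives 0, best alternative gives -6.
Others bid (5, 5, 11): truth gives 0, best alternative gives -6.
Others bid (5, 11, 5): truth gives 0, best alternative gives -6.
Others bid (5, 11, 11): truth gives 0, best alternative gives -6.
Others bid (5, 5, 13): truth gives 0, best alternative gives 0.
Others bid (5, 11, 13): truth gives 0, best alternative gives 0.
(Remaining 21 profiles checked similarly; truth is weakly best in each.)
In every case the truthful bid is at least as good as any alternative, so it is a dominant strategy.

Yes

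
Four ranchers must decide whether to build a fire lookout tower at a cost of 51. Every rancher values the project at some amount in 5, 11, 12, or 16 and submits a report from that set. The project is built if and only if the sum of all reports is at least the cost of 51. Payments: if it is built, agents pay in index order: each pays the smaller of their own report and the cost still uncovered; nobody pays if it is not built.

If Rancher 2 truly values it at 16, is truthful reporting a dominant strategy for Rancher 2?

Consider the case where Rancher 1 reports 11, Rancher 3 reports 12 and Rancher 4 reports 16.
Truthful report 16: project built, pays 16, utility 16 - 16 = 0.
Report 12 instead: project built, pays 12, utility 16 - 12 = 4.
Since 4 > 0, reporting 12 is strictly better here, so truthful reporting is not dominant.

No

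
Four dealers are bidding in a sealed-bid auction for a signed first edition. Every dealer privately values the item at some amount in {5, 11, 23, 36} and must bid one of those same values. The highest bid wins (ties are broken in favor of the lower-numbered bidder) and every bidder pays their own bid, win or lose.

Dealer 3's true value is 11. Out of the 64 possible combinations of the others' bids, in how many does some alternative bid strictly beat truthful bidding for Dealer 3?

Others bid (5, 5, 23): truth gives -11; bid 5 gives -5 > -11. Violating.
Others bid (5, 5, 36): truth gives -11; bid 5 gives -5 > -11. Violating.
Others bid (5, 11, 5): truth gives -11; bid 5 gives -5 > -11. Violating.
Others bid (5, 11, 11): truth gives -11; bid 5 gives -5 > -11. Violating.
Others bid (5, 5, 5): truth gives 0; no alternative beats it.
Others bid (5, 5, 11): truth gives 0; no alternative beats it.
(Checking all 64 profiles: 62 have a profitable deviation, 2 do not.)

62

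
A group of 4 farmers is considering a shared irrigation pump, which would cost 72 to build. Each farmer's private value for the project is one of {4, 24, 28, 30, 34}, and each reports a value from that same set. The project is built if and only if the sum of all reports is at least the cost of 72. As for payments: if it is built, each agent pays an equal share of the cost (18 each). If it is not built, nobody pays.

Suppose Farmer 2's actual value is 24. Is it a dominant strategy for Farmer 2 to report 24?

Consider the case where Farmer 1 reports 4, Farmer 3 reports 4 and Farmer 4 reports 30.
Truthful report 24: project not built, utility 0.
Report 34 instead: project built, pays 18, utility 24 - 18 = 6.
Since 6 > 0, reporting 34 is strictly better here, so truthful reporting is not dominant.

No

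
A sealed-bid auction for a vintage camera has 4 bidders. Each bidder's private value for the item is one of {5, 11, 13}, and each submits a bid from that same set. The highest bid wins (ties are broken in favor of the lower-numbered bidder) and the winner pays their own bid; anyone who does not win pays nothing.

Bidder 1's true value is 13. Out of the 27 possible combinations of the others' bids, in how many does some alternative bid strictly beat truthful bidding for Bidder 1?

Others bid (5, 5, 5): truth gives 0; bid 5 gives 8 > 0. Violating.
Others bid (5, 5, 11): truth gives 0; bid 11 gives 2 > 0. Violating.
Others bid (5, 11, 5): truth gives 0; bid 11 gives 2 > 0. Violating.
Others bid (5, 11, 11): truth gives 0; bid 11 gives 2 > 0. Violating.
Others bid (5, 5, 13): truth gives 0; no alternative beats it.
Others bid (5, 11, 13): truth gives 0; no alternative beats it.
(Checking all 27 profiles: 8 have a profitable deviation, 19 do not.)

8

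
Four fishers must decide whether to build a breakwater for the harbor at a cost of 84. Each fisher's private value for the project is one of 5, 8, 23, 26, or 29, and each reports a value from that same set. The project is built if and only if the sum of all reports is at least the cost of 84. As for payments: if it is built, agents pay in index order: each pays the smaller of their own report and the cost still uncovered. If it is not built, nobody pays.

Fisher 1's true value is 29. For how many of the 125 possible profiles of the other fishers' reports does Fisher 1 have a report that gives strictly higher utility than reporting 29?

Others report (5, 26, 29): truth gives 0; report 26 gives 3 > 0. Violating.
Others report (5, 29, 26): truth gives 0; report 26 gives 3 > 0. Violating.
Others report (5, 29, 29): truth gives 0; report 23 gives 6 > 0. Violating.
Others report (8, 23, 29): truth gives 0; report 26 gives 3 > 0. Violating.
Others report (5, 5, 5): truth gives 0; no alternative beats it.
Others report (5, 5, 8): truth gives 0; no alternative beats it.
(Checking all 125 profiles: 54 have a profitable deviation, 71 do not.)

54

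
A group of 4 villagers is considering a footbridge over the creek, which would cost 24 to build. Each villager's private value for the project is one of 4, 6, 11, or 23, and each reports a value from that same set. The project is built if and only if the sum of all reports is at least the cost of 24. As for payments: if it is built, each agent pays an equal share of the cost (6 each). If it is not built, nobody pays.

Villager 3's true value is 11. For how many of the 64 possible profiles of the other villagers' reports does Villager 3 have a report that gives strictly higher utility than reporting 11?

1

Others report (4, 4, 4): truth gives 0; report 23 gives 5 > 0. Violating.
Others report (4, 4, 6): truth gives 5; no alternative beats it.
Others report (4, 4, 11): truth gives 5; no alternative beats it.
(Checking all 64 profiles: 1 has a profitable deviation, 63 do not.)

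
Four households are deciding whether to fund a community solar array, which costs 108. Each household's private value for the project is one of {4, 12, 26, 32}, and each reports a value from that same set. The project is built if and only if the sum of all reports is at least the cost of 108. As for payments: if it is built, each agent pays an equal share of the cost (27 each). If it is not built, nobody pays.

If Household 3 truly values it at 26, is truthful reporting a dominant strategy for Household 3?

Consider the case where Household 1 reports 26, Household 2 reports 26 and Household 4 reports 32.
Truthful report 26: project built, pays 27, utility 26 - 27 = -1.
Report 4 instead: project not built, utility 0.
Since 0 > -1, reporting 4 is strictly better here, so truthful reporting is not dominant.

No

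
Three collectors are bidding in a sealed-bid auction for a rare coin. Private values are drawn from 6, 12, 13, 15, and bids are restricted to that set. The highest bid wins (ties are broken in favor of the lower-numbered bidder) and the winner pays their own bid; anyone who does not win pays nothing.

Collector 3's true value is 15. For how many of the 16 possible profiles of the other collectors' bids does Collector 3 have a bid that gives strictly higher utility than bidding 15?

Others bid (6, 6): truth gives 0; bid 12 gives 3 > 0. Violating.
Others bid (6, 12): truth gives 0; bid 13 gives 2 > 0. Violating.
Others bid (12, 6): truth gives 0; bid 13 gives 2 > 0. Violating.
Others bid (12, 12): truth gives 0; bid 13 gives 2 > 0. Violating.
Others bid (6, 13): truth gives 0; no alternative beats it.
Others bid (6, 15): truth gives 0; no alternative beats it.
(Checking all 16 profiles: 4 have a profitable deviation, 12 do not.)

4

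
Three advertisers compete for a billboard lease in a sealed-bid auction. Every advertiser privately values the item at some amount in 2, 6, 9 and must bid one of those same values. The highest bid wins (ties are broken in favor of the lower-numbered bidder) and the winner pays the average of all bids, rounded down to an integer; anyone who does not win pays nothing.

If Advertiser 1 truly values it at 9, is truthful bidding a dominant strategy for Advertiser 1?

Consider the case where Advertiser 2 bids 2 and Advertiser 3 bids 2.
Truthful bid 9: wins, pays 4, utility 9 - 4 = 5.
Bid 2 instead: wins, pays 2, utility 9 - 2 = 7.
Since 7 > 5, bidding 2 is strictly better here, so truthful bidding is not dominant.

No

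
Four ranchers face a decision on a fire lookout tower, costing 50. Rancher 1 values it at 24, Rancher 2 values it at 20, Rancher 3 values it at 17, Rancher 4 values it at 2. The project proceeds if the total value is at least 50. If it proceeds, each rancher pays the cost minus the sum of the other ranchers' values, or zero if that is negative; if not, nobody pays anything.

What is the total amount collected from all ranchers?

Total value 63 ≥ cost 50, so it is built.
Rancher 1: others sum to 39; max(0, 50 - 39) = 11.
Rancher 2: others sum to 43; max(0, 50 - 43) = 7.
Rancher 3: others sum to 46; max(0, 50 - 46) = 4.
Rancher 4: others sum to 61; max(0, 50 - 61) = 0.
Total collected = 11 + 7 + 4 + 0 = 22.

22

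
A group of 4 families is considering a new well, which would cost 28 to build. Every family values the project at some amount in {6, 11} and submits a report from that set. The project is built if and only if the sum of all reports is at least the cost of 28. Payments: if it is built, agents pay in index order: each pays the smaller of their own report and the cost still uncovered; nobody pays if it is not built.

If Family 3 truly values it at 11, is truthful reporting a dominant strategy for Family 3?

No

Consider the case where Family 1 reports 6, Family 2 reports 6 and Family 4 reports 11.
Truthful report 11: project built, pays 11, utility 11 - 11 = 0.
Report 6 instead: project built, pays 6, utility 11 - 6 = 5.
Since 5 > 0, reporting 6 is strictly better here, so truthful reporting is not dominant.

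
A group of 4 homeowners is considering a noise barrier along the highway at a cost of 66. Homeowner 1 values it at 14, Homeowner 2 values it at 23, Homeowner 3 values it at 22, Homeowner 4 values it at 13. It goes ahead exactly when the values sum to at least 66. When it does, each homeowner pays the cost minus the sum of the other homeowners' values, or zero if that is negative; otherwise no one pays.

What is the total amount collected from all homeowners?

48

Total value 72 ≥ cost 66, so it is built.
Homeowner 1: others sum to 58; max(0, 66 - 58) = 8.
Homeowner 2: others sum to 49; max(0, 66 - 49) = 17.
Homeowner 3: others sum to 50; max(0, 66 - 50) = 16.
Homeowner 4: others sum to 59; max(0, 66 - 59) = 7.
Total collected = 8 + 17 + 16 + 7 = 48.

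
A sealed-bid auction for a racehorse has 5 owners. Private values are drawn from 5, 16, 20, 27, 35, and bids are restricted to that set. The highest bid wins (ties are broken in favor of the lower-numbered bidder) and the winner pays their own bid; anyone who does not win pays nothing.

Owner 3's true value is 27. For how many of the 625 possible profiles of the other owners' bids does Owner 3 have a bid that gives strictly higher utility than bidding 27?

Others bid (5, 5, 5, 5): truth gives 0; bid 16 gives 11 > 0. Violating.
Others bid (5, 5, 5, 16): truth gives 0; bid 16 gives 11 > 0. Violating.
Others bid (5, 5, 5, 20): truth gives 0; bid 20 gives 7 > 0. Violating.
Others bid (5, 5, 16, 5): truth gives 0; bid 16 gives 11 > 0. Violating.
Others bid (5, 5, 5, 27): truth gives 0; no alternative beats it.
Others bid (5, 5, 5, 35): truth gives 0; no alternative beats it.
(Checking all 625 profiles: 36 have a profitable deviation, 589 do not.)

36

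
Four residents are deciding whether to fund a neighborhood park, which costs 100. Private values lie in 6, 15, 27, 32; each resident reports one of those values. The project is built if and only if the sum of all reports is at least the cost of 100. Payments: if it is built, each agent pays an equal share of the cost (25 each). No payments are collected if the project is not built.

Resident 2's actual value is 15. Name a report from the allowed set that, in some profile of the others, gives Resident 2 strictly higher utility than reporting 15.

6

Suppose Resident 1 reports 27, Resident 3 reports 27 and Resident 4 reports 32.
Report 15: project built, pays 25, utility 15 - 25 = -10.
Report 6: project not built, utility 0.
So reporting 6 beats truth here (0 > -10).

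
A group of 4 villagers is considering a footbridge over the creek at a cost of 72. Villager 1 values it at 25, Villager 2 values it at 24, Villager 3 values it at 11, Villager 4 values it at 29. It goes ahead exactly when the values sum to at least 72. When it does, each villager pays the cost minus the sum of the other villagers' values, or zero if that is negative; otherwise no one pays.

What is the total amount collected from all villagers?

Total value 89 ≥ cost 72, so it is built.
Villager 1: others sum to 64; max(0, 72 - 64) = 8.
Villager 2: others sum to 65; max(0, 72 - 65) = 7.
Villager 3: others sum to 78; max(0, 72 - 78) = 0.
Villager 4: others sum to 60; max(0, 72 - 60) = 12.
Total collected = 8 + 7 + 0 + 12 = 27.

27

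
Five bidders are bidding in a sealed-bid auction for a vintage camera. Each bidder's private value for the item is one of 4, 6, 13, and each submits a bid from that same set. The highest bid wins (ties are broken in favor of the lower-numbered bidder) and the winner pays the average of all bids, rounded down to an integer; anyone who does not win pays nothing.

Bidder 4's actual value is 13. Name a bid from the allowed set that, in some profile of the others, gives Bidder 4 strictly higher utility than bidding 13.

6

Suppose Bidder 1 bids 4, Bidder 2 bids 4, Bidder 3 bids 4 and Bidder 5 bids 4.
Bid 13: wins, pays 5, utility 13 - 5 = 8.
Bid 6: wins, pays 4, utility 13 - 4 = 9.
So bidding 6 beats truth here (9 > 8).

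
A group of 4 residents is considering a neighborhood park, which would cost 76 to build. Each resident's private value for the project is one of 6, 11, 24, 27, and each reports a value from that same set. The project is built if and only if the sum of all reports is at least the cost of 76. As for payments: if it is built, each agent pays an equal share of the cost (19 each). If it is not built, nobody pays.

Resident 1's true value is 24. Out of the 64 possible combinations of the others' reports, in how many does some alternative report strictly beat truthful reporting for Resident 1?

3

Others report (11, 11, 27): truth gives 0; report 27 gives 5 > 0. Violating.
Others report (11, 27, 11): truth gives 0; report 27 gives 5 > 0. Violating.
Others report (27, 11, 11): truth gives 0; report 27 gives 5 > 0. Violating.
Others report (6, 6, 6): truth gives 0; no alternative beats it.
Others report (6, 6, 11): truth gives 0; no alternative beats it.
(Checking all 64 profiles: 3 have a profitable deviation, 61 do not.)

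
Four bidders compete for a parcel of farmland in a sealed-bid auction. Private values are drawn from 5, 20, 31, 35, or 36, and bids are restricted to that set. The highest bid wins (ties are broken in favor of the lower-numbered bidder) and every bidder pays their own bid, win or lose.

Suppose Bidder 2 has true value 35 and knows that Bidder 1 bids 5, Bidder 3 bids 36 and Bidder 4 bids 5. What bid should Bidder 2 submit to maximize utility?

Bid 5: loses but pays 5, utility -5.
Bid 20: loses but pays 20, utility -20.
Bid 31: loses but pays 31, utility -31.
Bid 35: loses but pays 35, utility -35.
Bid 36: wins, pays 36, utility 35 - 36 = -1.
The best choice is 36 with utility -1.

36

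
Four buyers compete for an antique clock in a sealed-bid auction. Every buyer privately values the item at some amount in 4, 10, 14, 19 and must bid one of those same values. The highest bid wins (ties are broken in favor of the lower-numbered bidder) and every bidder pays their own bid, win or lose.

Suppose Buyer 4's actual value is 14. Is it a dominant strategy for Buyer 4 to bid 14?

Consider the case where Buyer 1 bids 4, Buyer 2 bids 4 and Buyer 3 bids 4.
Truthful bid 14: wins, pays 14, utility 14 - 14 = 0.
Bid 10 instead: wins, pays 10, utility 14 - 10 = 4.
Since 4 > 0, bidding 10 is strictly better here, so truthful bidding is not dominant.

No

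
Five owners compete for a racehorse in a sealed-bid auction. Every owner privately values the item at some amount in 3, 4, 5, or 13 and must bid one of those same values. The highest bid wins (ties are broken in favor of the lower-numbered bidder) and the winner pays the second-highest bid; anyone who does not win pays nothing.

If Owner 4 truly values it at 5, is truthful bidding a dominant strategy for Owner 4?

Yes

Check each profile of the others' bids and compare truth against every alternative bid.
Others bid (3, 3, 3, 3): truth gives 2, best alternative gives 2.
Others bid (3, 3, 3, 4): truth gives 1, best alternative gives 1.
Others bid (3, 3, 4, 3): truth gives 1, best alternative gives 1.
Others bid (3, 3, 4, 4): truth gives 1, best alternative gives 1.
Others bid (3, 4, 3, 3): truth gives 1, best alternative gives 1.
Others bid (3, 4, 3, 4): truth gives 1, best alternative gives 1.
(Remaining 250 profiles checked similarly; truth is weakly best in each.)
In every case the truthful bid is at least as good as any alternative, so it is a dominant strategy.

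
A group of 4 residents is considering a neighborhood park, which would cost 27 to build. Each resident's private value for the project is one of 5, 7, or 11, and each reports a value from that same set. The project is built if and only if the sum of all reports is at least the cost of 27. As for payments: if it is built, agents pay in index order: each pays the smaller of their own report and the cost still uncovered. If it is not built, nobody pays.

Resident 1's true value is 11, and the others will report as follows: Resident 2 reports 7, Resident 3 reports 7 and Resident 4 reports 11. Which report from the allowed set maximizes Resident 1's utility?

Report 5: project built, pays 5, utility 11 - 5 = 6.
Report 7: project built, pays 7, utility 11 - 7 = 4.
Report 11: project built, pays 11, utility 11 - 11 = 0.
The best choice is 5 with utility 6.

5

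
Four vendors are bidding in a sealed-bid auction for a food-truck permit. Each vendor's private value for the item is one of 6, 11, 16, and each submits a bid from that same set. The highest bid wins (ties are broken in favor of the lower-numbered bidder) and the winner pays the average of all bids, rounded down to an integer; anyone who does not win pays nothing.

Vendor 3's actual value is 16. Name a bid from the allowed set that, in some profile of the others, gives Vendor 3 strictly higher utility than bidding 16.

11

Suppose Vendor 1 bids 6, Vendor 2 bids 6 and Vendor 4 bids 6.
Bid 16: wins, pays 8, utility 16 - 8 = 8.
Bid 11: wins, pays 7, utility 16 - 7 = 9.
So bidding 11 beats truth here (9 > 8).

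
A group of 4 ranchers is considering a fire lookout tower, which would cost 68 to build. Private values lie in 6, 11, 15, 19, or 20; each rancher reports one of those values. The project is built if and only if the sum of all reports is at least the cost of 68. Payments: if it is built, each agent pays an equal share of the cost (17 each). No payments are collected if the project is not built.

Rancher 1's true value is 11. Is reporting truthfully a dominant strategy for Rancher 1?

No

Consider the case where Rancher 2 reports 19, Rancher 3 reports 19 and Rancher 4 reports 19.
Truthful report 11: project built, pays 17, utility 11 - 17 = -6.
Report 6 instead: project not built, utility 0.
Since 0 > -6, reporting 6 is strictly better here, so truthful reporting is not dominant.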